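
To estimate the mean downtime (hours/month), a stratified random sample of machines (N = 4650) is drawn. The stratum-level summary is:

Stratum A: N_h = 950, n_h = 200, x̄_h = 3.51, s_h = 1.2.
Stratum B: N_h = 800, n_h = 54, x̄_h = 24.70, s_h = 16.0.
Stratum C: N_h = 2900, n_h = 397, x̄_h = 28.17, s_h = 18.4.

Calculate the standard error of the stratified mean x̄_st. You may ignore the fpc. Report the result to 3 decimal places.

SE(x̄_st) ≈ 0.687

V̂(x̄_st) = Σ W_h² s_h²/n_h, with W_h = N_h/N and N = 4650:
  stratum A: (950/4650)²·1.2²/200 = 0.00030052
  stratum B: (800/4650)²·16.0²/54 = 0.14032
  stratum C: (2900/4650)²·18.4²/397 = 0.331692
V̂(x̄_st) = 0.472313
SE(x̄_st) = √0.472313 = 0.68725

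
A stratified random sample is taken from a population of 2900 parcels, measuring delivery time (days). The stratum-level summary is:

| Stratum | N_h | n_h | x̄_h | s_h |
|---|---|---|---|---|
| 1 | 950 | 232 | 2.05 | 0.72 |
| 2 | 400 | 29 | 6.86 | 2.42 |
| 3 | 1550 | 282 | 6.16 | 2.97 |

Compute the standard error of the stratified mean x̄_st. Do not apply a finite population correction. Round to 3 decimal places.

SE(x̄_st) ≈ 0.114

V̂(x̄_st) = Σ W_h² s_h²/n_h, with W_h = N_h/N and N = 2900:
  stratum 1: (950/2900)²·0.72²/232 = 0.000239788
  stratum 2: (400/2900)²·2.42²/29 = 0.00384199
  stratum 3: (1550/2900)²·2.97²/282 = 0.00893575
V̂(x̄_st) = 0.0130175
SE(x̄_st) = √0.0130175 = 0.114094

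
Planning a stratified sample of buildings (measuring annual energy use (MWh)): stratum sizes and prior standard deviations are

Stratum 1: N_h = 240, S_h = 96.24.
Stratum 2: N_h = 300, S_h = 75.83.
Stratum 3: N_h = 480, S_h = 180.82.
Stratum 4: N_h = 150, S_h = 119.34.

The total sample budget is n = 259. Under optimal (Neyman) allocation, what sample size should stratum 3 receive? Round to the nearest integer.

Neyman allocation: n_h = n · N_h S_h / Σ N_i S_i, with n = 259.
  stratum 1: N_h·S_h = 240·96.24 = 23097.60
  stratum 2: N_h·S_h = 300·75.83 = 22749.00
  stratum 3: N_h·S_h = 480·180.82 = 86793.60
  stratum 4: N_h·S_h = 150·119.34 = 17901.00
Σ N_h S_h = 150541.20
n for stratum 3 = 259·86793.60/150541.20 = 149.325 → 149

149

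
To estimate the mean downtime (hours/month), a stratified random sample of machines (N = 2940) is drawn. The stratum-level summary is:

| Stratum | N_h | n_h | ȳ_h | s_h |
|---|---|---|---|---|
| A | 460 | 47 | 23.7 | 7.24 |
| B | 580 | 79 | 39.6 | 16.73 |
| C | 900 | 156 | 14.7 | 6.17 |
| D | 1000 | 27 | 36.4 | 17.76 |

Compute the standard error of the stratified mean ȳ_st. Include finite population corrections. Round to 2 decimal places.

SE(ȳ_st) ≈ 1.22

V̂(ȳ_st) = Σ W_h² (1 − n_h/N_h) s_h²/n_h, with W_h = N_h/N and N = 2940:
  stratum A: (460/2940)²·(1 − 47/460)·7.24²/47 = 0.0245128
  stratum B: (580/2940)²·(1 − 79/580)·16.73²/79 = 0.119107
  stratum C: (900/2940)²·(1 − 156/900)·6.17²/156 = 0.0189046
  stratum D: (1000/2940)²·(1 − 27/1000)·17.76²/27 = 1.31504
V̂(ȳ_st) = 1.47757
SE(ȳ_st) = √1.47757 = 1.21555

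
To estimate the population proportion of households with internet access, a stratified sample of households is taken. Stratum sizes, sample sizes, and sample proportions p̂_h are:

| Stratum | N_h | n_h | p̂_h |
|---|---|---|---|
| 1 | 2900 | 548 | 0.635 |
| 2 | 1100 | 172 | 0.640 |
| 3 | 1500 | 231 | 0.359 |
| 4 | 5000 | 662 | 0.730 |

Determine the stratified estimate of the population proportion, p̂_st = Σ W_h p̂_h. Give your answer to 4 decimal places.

N = 10500; stratum weights W_h = N_h/N.
p̂_st = Σ W_h p̂_h = (2900·0.635 + 1100·0.640 + 1500·0.359 + 5000·0.730)/10500 = 0.64133

p̂_st ≈ 0.6413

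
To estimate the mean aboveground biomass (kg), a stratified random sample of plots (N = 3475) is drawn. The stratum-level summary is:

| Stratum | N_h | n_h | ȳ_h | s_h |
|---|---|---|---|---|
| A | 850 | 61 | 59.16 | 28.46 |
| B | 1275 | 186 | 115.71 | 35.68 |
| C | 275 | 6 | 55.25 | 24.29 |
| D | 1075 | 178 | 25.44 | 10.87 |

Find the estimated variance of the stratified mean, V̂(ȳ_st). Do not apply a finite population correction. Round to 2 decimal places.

V̂(ȳ_st) = Σ W_h² s_h²/n_h, with W_h = N_h/N and N = 3475:
  stratum A: (850/3475)²·28.46²/61 = 0.794453
  stratum B: (1275/3475)²·35.68²/186 = 0.921398
  stratum C: (275/3475)²·24.29²/6 = 0.615828
  stratum D: (1075/3475)²·10.87²/178 = 0.0635253
V̂(ȳ_st) = 2.3952

V̂(ȳ_st) ≈ 2.40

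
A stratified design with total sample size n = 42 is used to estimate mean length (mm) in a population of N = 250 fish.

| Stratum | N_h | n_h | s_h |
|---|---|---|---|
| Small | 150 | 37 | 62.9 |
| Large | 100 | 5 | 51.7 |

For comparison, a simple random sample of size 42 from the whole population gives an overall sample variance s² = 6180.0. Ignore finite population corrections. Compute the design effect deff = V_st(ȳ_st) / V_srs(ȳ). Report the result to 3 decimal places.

V̂(ȳ_st) = Σ W_h² s_h²/n_h, with W_h = N_h/N and N = 250:
  stratum Small: (150/250)²·62.9²/37 = 38.4948
  stratum Large: (100/250)²·51.7²/5 = 85.5325
V_st = 124.027
V_srs = s²/n = 6180.0/42 = 147.143
deff = V_st / V_srs = 124.027/147.143 = 0.8429

deff ≈ 0.843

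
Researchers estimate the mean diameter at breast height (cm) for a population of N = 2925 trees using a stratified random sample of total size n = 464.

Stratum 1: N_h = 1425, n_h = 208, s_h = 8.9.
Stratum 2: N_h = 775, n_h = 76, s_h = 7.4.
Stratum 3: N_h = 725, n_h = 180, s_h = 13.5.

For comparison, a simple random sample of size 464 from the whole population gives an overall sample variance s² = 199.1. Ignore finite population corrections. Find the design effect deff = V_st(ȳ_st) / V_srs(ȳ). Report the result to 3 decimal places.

deff ≈ 0.473

V̂(ȳ_st) = Σ W_h² s_h²/n_h, with W_h = N_h/N and N = 2925:
  stratum 1: (1425/2925)²·8.9²/208 = 0.0903846
  stratum 2: (775/2925)²·7.4²/76 = 0.0505826
  stratum 3: (725/2925)²·13.5²/180 = 0.0622041
V_st = 0.203171
V_srs = s²/n = 199.1/464 = 0.429095
deff = V_st / V_srs = 0.203171/0.429095 = 0.4735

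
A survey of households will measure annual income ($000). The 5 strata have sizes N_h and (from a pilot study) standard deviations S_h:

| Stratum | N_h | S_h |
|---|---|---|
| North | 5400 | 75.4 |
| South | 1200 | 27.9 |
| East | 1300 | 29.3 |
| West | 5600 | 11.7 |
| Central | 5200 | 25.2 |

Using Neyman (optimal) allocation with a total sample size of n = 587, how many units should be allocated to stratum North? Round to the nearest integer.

Neyman allocation: n_h = n · N_h S_h / Σ N_i S_i, with n = 587.
  stratum North: N_h·S_h = 5400·75.4 = 407160.00
  stratum South: N_h·S_h = 1200·27.9 = 33480.00
  stratum East: N_h·S_h = 1300·29.3 = 38090.00
  stratum West: N_h·S_h = 5600·11.7 = 65520.00
  stratum Central: N_h·S_h = 5200·25.2 = 131040.00
Σ N_h S_h = 675290.00
n for stratum North = 587·407160.00/675290.00 = 353.926 → 354

354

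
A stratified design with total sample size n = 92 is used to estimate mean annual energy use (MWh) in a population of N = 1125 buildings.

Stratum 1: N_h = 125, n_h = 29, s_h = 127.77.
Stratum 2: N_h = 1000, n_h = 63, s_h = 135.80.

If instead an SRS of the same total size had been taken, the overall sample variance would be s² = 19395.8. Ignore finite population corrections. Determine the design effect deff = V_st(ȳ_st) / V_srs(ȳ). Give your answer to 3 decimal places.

V̂(ȳ_st) = Σ W_h² s_h²/n_h, with W_h = N_h/N and N = 1125:
  stratum 1: (125/1125)²·127.77²/29 = 6.94984
  stratum 2: (1000/1125)²·135.80²/63 = 231.288
V_st = 238.238
V_srs = s²/n = 19395.8/92 = 210.824
deff = V_st / V_srs = 238.238/210.824 = 1.1300

deff ≈ 1.130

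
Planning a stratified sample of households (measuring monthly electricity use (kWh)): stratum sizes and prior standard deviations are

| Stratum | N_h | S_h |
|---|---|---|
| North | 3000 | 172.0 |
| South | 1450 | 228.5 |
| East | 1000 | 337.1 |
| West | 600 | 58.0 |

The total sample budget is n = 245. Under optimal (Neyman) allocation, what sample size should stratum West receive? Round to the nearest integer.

7

Neyman allocation: n_h = n · N_h S_h / Σ N_i S_i, with n = 245.
  stratum North: N_h·S_h = 3000·172.0 = 516000.00
  stratum South: N_h·S_h = 1450·228.5 = 331325.00
  stratum East: N_h·S_h = 1000·337.1 = 337100.00
  stratum West: N_h·S_h = 600·58.0 = 34800.00
Σ N_h S_h = 1219225.00
n for stratum West = 245·34800.00/1219225.00 = 6.993 → 7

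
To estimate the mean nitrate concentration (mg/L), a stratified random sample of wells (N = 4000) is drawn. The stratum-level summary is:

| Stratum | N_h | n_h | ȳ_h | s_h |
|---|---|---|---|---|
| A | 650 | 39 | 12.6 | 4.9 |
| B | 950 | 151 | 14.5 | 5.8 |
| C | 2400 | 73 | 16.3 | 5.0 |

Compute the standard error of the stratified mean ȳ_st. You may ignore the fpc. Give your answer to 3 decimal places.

V̂(ȳ_st) = Σ W_h² s_h²/n_h, with W_h = N_h/N and N = 4000:
  stratum A: (650/4000)²·4.9²/39 = 0.0162568
  stratum B: (950/4000)²·5.8²/151 = 0.0125663
  stratum C: (2400/4000)²·5.0²/73 = 0.123288
V̂(ȳ_st) = 0.152111
SE(ȳ_st) = √0.152111 = 0.390014

SE(ȳ_st) ≈ 0.390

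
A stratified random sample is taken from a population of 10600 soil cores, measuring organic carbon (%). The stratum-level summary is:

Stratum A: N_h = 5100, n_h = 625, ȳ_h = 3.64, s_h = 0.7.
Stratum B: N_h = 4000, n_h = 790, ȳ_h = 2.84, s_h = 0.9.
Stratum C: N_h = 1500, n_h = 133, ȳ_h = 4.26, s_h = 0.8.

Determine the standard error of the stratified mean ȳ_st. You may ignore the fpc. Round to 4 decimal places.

SE(ȳ_st) ≈ 0.0206

V̂(ȳ_st) = Σ W_h² s_h²/n_h, with W_h = N_h/N and N = 10600:
  stratum A: (5100/10600)²·0.7²/625 = 0.000181487
  stratum B: (4000/10600)²·0.9²/790 = 0.000146004
  stratum C: (1500/10600)²·0.8²/133 = 9.63605e-05
V̂(ȳ_st) = 0.000423852
SE(ȳ_st) = √0.000423852 = 0.0205877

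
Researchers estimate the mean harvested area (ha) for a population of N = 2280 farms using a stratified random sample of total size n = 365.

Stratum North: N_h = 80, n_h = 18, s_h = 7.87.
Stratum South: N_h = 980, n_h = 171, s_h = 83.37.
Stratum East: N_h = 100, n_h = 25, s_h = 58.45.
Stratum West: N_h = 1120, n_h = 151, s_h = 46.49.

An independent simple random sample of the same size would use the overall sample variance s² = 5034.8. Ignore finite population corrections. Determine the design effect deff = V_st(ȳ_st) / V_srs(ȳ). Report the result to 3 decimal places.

V̂(ȳ_st) = Σ W_h² s_h²/n_h, with W_h = N_h/N and N = 2280:
  stratum North: (80/2280)²·7.87²/18 = 0.00423631
  stratum South: (980/2280)²·83.37²/171 = 7.50941
  stratum East: (100/2280)²·58.45²/25 = 0.262881
  stratum West: (1120/2280)²·46.49²/151 = 3.45389
V_st = 11.2304
V_srs = s²/n = 5034.8/365 = 13.794
deff = V_st / V_srs = 11.2304/13.794 = 0.8142

deff ≈ 0.814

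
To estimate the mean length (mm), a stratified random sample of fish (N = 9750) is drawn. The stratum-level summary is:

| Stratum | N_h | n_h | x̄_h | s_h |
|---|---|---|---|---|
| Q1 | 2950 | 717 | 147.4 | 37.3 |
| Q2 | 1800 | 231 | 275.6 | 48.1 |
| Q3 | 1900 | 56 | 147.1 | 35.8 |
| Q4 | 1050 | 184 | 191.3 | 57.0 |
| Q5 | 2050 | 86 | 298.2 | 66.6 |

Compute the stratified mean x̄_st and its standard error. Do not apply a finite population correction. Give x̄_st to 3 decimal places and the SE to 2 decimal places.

x̄_st ≈ 207.444, SE ≈ 1.97

x̄_st = Σ W_h x̄_h = (2950·147.4 + 1800·275.6 + 1900·147.1 + 1050·191.3 + 2050·298.2)/9750 = 207.44359
V̂(x̄_st) = Σ W_h² s_h²/n_h, with W_h = N_h/N and N = 9750:
  stratum Q1: (2950/9750)²·37.3²/717 = 0.177637
  stratum Q2: (1800/9750)²·48.1²/231 = 0.341361
  stratum Q3: (1900/9750)²·35.8²/56 = 0.869113
  stratum Q4: (1050/9750)²·57.0²/184 = 0.204786
  stratum Q5: (2050/9750)²·66.6²/86 = 2.28007
V̂(x̄_st) = 3.87297
SE(x̄_st) = √3.87297 = 1.96799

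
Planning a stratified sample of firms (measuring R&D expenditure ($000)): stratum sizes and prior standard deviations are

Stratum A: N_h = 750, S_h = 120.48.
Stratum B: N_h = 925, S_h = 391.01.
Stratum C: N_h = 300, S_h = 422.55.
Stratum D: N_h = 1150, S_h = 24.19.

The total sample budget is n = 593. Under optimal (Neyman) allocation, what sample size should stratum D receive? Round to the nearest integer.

Neyman allocation: n_h = n · N_h S_h / Σ N_i S_i, with n = 593.
  stratum A: N_h·S_h = 750·120.48 = 90360.00
  stratum B: N_h·S_h = 925·391.01 = 361684.25
  stratum C: N_h·S_h = 300·422.55 = 126765.00
  stratum D: N_h·S_h = 1150·24.19 = 27818.50
Σ N_h S_h = 606627.75
n for stratum D = 593·27818.50/606627.75 = 27.194 → 27

27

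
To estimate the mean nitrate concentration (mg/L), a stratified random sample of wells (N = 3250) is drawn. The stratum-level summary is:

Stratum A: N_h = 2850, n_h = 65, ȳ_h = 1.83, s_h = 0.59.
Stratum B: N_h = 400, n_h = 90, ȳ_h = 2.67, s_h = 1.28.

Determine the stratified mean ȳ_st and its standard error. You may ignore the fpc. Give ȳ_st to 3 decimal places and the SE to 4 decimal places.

ȳ_st ≈ 1.933, SE ≈ 0.0663

ȳ_st = Σ W_h ȳ_h = (2850·1.83 + 400·2.67)/3250 = 1.93338
V̂(ȳ_st) = Σ W_h² s_h²/n_h, with W_h = N_h/N and N = 3250:
  stratum A: (2850/3250)²·0.59²/65 = 0.00411826
  stratum B: (400/3250)²·1.28²/90 = 0.00027576
V̂(ȳ_st) = 0.00439402
SE(ȳ_st) = √0.00439402 = 0.0662874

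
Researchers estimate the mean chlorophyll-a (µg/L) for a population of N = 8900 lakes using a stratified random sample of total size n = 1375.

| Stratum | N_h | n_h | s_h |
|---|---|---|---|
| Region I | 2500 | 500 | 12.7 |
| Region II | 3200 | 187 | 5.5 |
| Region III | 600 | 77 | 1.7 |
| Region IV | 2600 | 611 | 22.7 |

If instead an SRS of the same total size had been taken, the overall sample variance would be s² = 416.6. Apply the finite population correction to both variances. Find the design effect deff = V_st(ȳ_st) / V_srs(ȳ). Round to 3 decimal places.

V̂(ȳ_st) = Σ W_h² (1 − n_h/N_h) s_h²/n_h, with W_h = N_h/N and N = 8900:
  stratum Region I: (2500/8900)²·(1 − 500/2500)·12.7²/500 = 0.0203623
  stratum Region II: (3200/8900)²·(1 − 187/3200)·5.5²/187 = 0.0196903
  stratum Region III: (600/8900)²·(1 − 77/600)·1.7²/77 = 0.000148689
  stratum Region IV: (2600/8900)²·(1 − 611/2600)·22.7²/611 = 0.0550603
V_st = 0.0952616
V_srs = (1 − 1375/8900)·416.6/1375 = 0.256173
deff = V_st / V_srs = 0.0952616/0.256173 = 0.3719

deff ≈ 0.372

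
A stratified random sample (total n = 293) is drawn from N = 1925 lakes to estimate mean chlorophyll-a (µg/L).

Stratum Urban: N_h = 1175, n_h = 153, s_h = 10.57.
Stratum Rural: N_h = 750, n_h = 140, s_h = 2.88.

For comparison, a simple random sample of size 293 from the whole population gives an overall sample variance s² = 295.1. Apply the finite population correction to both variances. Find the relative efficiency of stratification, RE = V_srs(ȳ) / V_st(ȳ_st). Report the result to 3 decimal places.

V̂(ȳ_st) = Σ W_h² (1 − n_h/N_h) s_h²/n_h, with W_h = N_h/N and N = 1925:
  stratum Urban: (1175/1925)²·(1 − 153/1175)·10.57²/153 = 0.236639
  stratum Rural: (750/1925)²·(1 − 140/750)·2.88²/140 = 0.00731453
V_st = 0.243953
V_srs = (1 − 293/1925)·295.1/293 = 0.853869
Relative efficiency = V_srs / V_st = 0.853869/0.243953 = 3.5001

RE ≈ 3.500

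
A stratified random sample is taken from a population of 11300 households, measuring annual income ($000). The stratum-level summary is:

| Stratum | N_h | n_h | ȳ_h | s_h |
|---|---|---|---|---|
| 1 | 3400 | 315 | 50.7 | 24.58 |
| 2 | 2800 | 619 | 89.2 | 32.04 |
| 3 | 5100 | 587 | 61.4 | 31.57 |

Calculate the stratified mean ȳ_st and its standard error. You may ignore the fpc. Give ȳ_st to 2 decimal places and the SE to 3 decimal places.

ȳ_st ≈ 65.07, SE ≈ 0.788

ȳ_st = Σ W_h ȳ_h = (3400·50.7 + 2800·89.2 + 5100·61.4)/11300 = 65.06903
V̂(ȳ_st) = Σ W_h² s_h²/n_h, with W_h = N_h/N and N = 11300:
  stratum 1: (3400/11300)²·24.58²/315 = 0.173642
  stratum 2: (2800/11300)²·32.04²/619 = 0.101825
  stratum 3: (5100/11300)²·31.57²/587 = 0.345855
V̂(ȳ_st) = 0.621322
SE(ȳ_st) = √0.621322 = 0.78824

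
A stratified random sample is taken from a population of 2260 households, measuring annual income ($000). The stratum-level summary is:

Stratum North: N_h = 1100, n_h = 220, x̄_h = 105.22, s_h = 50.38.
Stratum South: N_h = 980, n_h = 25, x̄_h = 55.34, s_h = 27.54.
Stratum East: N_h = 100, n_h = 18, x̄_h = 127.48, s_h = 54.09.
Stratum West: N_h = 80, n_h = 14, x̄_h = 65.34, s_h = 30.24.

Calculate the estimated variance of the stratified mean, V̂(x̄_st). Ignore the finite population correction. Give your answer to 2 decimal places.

V̂(x̄_st) ≈ 8.84

V̂(x̄_st) = Σ W_h² s_h²/n_h, with W_h = N_h/N and N = 2260:
  stratum North: (1100/2260)²·50.38²/220 = 2.73314
  stratum South: (980/2260)²·27.54²/25 = 5.70457
  stratum East: (100/2260)²·54.09²/18 = 0.318233
  stratum West: (80/2260)²·30.24²/14 = 0.0818462
V̂(x̄_st) = 8.83779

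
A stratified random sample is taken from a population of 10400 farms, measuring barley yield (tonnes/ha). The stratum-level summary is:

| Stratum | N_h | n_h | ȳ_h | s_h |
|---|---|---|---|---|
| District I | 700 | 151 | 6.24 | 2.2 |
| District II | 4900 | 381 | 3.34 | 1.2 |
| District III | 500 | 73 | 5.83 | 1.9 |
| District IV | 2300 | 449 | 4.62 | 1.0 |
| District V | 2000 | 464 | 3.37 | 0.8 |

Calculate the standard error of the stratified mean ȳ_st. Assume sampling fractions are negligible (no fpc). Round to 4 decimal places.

V̂(ȳ_st) = Σ W_h² s_h²/n_h, with W_h = N_h/N and N = 10400:
  stratum District I: (700/10400)²·2.2²/151 = 0.00014521
  stratum District II: (4900/10400)²·1.2²/381 = 0.000839002
  stratum District III: (500/10400)²·1.9²/73 = 0.000114303
  stratum District IV: (2300/10400)²·1.0²/449 = 0.000108929
  stratum District V: (2000/10400)²·0.8²/464 = 5.101e-05
V̂(ȳ_st) = 0.00125845
SE(ȳ_st) = √0.00125845 = 0.0354747

SE(ȳ_st) ≈ 0.0355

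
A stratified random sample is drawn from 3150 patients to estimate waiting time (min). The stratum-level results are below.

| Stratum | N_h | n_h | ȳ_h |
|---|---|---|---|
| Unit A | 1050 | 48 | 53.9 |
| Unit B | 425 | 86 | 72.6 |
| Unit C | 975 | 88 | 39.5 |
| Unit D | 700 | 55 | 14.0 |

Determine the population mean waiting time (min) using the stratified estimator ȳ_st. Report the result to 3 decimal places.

ȳ_st ≈ 43.099

N = Σ N_h = 3150. Stratum weights W_h = N_h/N.
ȳ_st = (1050·53.9 + 425·72.6 + 975·39.5 + 700·14.0) / 3150 = 43.09921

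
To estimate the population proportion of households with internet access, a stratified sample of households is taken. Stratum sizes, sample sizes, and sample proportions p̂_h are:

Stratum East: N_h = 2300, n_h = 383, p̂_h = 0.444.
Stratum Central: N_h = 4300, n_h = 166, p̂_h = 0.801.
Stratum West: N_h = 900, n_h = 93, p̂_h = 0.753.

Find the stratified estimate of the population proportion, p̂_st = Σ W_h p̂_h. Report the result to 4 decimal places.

N = 7500; stratum weights W_h = N_h/N.
p̂_st = Σ W_h p̂_h = (2300·0.444 + 4300·0.801 + 900·0.753)/7500 = 0.68576

p̂_st ≈ 0.6858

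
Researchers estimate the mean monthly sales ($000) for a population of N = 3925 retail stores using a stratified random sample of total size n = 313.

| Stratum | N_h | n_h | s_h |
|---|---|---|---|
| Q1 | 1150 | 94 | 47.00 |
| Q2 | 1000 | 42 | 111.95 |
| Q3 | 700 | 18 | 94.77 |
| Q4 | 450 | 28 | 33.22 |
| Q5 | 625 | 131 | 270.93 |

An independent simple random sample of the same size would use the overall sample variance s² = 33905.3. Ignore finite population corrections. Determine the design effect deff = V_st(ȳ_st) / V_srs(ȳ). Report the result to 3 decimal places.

V̂(ȳ_st) = Σ W_h² s_h²/n_h, with W_h = N_h/N and N = 3925:
  stratum Q1: (1150/3925)²·47.00²/94 = 2.01736
  stratum Q2: (1000/3925)²·111.95²/42 = 19.3696
  stratum Q3: (700/3925)²·94.77²/18 = 15.8703
  stratum Q4: (450/3925)²·33.22²/28 = 0.518068
  stratum Q5: (625/3925)²·270.93²/131 = 14.2077
V_st = 51.983
V_srs = s²/n = 33905.3/313 = 108.324
deff = V_st / V_srs = 51.983/108.324 = 0.4799

deff ≈ 0.480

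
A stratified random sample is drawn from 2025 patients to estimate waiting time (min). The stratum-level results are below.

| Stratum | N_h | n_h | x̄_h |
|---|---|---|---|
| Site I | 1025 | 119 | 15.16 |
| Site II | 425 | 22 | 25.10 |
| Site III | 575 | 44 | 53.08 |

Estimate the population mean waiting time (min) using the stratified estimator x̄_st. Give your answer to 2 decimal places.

N = Σ N_h = 2025. Stratum weights W_h = N_h/N.
x̄_st = (1025·15.16 + 425·25.10 + 575·53.08) / 2025 = 28.0136

x̄_st ≈ 28.01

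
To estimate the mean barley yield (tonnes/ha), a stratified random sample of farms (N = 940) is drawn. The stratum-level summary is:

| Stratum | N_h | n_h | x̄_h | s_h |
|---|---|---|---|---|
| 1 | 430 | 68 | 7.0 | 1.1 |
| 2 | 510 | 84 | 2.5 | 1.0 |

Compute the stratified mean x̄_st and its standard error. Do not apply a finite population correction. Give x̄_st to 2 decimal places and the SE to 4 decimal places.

x̄_st = Σ W_h x̄_h = (430·7.0 + 510·2.5)/940 = 4.55851
V̂(x̄_st) = Σ W_h² s_h²/n_h, with W_h = N_h/N and N = 940:
  stratum 1: (430/940)²·1.1²/68 = 0.00372355
  stratum 2: (510/940)²·1.0²/84 = 0.00350433
V̂(x̄_st) = 0.00722789
SE(x̄_st) = √0.00722789 = 0.085017

x̄_st ≈ 4.56, SE ≈ 0.0850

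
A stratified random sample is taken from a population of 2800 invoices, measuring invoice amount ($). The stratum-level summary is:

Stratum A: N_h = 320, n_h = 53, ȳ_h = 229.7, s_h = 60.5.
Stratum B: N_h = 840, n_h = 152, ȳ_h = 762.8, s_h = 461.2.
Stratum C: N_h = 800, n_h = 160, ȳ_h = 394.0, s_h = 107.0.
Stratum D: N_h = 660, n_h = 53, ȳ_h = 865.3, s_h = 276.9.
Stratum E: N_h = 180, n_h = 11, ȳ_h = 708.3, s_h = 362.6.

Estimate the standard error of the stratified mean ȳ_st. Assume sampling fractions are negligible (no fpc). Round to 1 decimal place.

V̂(ȳ_st) = Σ W_h² s_h²/n_h, with W_h = N_h/N and N = 2800:
  stratum A: (320/2800)²·60.5²/53 = 0.902025
  stratum B: (840/2800)²·461.2²/152 = 125.944
  stratum C: (800/2800)²·107.0²/160 = 5.84133
  stratum D: (660/2800)²·276.9²/53 = 80.3789
  stratum E: (180/2800)²·362.6²/11 = 49.396
V̂(ȳ_st) = 262.462
SE(ȳ_st) = √262.462 = 16.2007

SE(ȳ_st) ≈ 16.2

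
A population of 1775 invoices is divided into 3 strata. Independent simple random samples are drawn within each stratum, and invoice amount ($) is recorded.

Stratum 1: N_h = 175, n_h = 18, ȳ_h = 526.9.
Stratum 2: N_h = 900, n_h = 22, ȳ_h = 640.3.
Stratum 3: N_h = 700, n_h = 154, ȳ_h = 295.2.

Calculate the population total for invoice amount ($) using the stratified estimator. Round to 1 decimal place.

τ̂_st = Σ N_h ȳ_h = 175·526.9 + 900·640.3 + 700·295.2 = 875117.5

τ̂_st ≈ 875117.5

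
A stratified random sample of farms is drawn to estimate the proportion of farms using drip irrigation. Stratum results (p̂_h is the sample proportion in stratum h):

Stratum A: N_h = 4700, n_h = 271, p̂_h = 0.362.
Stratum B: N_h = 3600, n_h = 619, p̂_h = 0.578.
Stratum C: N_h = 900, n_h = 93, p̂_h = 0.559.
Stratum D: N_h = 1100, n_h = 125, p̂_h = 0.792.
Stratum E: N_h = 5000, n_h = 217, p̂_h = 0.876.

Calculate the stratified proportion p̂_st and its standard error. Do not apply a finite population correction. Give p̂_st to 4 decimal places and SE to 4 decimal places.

N = 15300; stratum weights W_h = N_h/N.
p̂_st = Σ W_h p̂_h = (4700·0.362 + 3600·0.578 + 900·0.559 + 1100·0.792 + 5000·0.876)/15300 = 0.62330
V̂(p̂_st) = Σ W_h² p̂_h(1−p̂_h)/(n_h−1):
  stratum A: (4700/15300)²·0.362·0.638/270 = 8.07195e-05
  stratum B: (3600/15300)²·0.578·0.422/618 = 2.18511e-05
  stratum C: (900/15300)²·0.559·0.441/92 = 9.27181e-06
  stratum D: (1100/15300)²·0.792·0.208/124 = 6.86704e-06
  stratum E: (5000/15300)²·0.876·0.124/216 = 5.37068e-05
V̂(p̂_st) = 0.000172416; SE = √V̂ = 0.0131307

p̂_st ≈ 0.6233, SE ≈ 0.0131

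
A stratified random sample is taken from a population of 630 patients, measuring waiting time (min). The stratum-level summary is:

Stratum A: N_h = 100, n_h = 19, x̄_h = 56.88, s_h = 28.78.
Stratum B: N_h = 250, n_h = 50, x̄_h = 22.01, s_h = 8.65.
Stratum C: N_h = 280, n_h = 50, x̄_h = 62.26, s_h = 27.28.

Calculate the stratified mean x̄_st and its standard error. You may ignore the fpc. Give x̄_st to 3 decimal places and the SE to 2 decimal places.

x̄_st ≈ 45.434, SE ≈ 2.07

x̄_st = Σ W_h x̄_h = (100·56.88 + 250·22.01 + 280·62.26)/630 = 45.43381
V̂(x̄_st) = Σ W_h² s_h²/n_h, with W_h = N_h/N and N = 630:
  stratum A: (100/630)²·28.78²/19 = 1.09837
  stratum B: (250/630)²·8.65²/50 = 0.235647
  stratum C: (280/630)²·27.28²/50 = 2.94004
V̂(x̄_st) = 4.27406
SE(x̄_st) = √4.27406 = 2.06738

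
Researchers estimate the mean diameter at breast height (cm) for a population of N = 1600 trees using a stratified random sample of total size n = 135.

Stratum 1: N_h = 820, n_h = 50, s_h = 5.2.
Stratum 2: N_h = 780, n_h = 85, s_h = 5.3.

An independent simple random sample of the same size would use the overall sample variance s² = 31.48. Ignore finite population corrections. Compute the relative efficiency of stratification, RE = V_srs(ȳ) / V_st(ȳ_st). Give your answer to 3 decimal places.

V̂(ȳ_st) = Σ W_h² s_h²/n_h, with W_h = N_h/N and N = 1600:
  stratum 1: (820/1600)²·5.2²/50 = 0.142044
  stratum 2: (780/1600)²·5.3²/85 = 0.0785384
V_st = 0.220583
V_srs = s²/n = 31.48/135 = 0.233185
Relative efficiency = V_srs / V_st = 0.233185/0.220583 = 1.0571

RE ≈ 1.057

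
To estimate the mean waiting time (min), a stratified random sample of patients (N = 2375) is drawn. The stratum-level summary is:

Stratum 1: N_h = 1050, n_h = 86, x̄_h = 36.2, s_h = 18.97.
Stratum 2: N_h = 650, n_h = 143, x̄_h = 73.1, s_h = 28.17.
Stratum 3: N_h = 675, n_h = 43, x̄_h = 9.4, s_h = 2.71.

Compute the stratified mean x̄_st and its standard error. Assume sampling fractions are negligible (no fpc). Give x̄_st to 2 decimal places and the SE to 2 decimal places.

x̄_st ≈ 38.68, SE ≈ 1.12

x̄_st = Σ W_h x̄_h = (1050·36.2 + 650·73.1 + 675·9.4)/2375 = 38.68211
V̂(x̄_st) = Σ W_h² s_h²/n_h, with W_h = N_h/N and N = 2375:
  stratum 1: (1050/2375)²·18.97²/86 = 0.817876
  stratum 2: (650/2375)²·28.17²/143 = 0.415659
  stratum 3: (675/2375)²·2.71²/43 = 0.0137959
V̂(x̄_st) = 1.24733
SE(x̄_st) = √1.24733 = 1.11684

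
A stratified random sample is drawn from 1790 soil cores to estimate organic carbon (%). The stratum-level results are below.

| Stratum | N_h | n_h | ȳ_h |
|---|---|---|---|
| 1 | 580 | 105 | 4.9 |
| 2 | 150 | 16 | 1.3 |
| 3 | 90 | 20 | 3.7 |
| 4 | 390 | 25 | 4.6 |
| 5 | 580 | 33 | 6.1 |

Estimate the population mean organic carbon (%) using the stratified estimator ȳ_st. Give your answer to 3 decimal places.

ȳ_st ≈ 4.861

N = Σ N_h = 1790. Stratum weights W_h = N_h/N.
ȳ_st = (580·4.9 + 150·1.3 + 90·3.7 + 390·4.6 + 580·6.1) / 1790 = 4.86145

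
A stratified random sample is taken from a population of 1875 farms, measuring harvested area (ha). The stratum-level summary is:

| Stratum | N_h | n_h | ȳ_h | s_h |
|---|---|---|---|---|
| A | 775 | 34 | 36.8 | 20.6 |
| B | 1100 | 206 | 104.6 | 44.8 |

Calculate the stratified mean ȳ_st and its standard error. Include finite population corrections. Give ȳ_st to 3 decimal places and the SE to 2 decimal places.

ȳ_st = Σ W_h ȳ_h = (775·36.8 + 1100·104.6)/1875 = 76.57600
V̂(ȳ_st) = Σ W_h² (1 − n_h/N_h) s_h²/n_h, with W_h = N_h/N and N = 1875:
  stratum A: (775/1875)²·(1 − 34/775)·20.6²/34 = 2.03879
  stratum B: (1100/1875)²·(1 − 206/1100)·44.8²/206 = 2.72531
V̂(ȳ_st) = 4.76411
SE(ȳ_st) = √4.76411 = 2.18268

ȳ_st ≈ 76.576, SE ≈ 2.18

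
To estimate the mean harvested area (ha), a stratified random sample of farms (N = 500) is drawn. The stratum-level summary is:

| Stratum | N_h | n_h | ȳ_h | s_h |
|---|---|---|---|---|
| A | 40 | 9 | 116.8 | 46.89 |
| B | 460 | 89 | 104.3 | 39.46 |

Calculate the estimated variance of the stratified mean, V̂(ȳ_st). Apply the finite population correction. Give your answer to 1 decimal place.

V̂(ȳ_st) ≈ 13.2

V̂(ȳ_st) = Σ W_h² (1 − n_h/N_h) s_h²/n_h, with W_h = N_h/N and N = 500:
  stratum A: (40/500)²·(1 − 9/40)·46.89²/9 = 1.21171
  stratum B: (460/500)²·(1 − 89/460)·39.46²/89 = 11.9431
V̂(ȳ_st) = 13.1548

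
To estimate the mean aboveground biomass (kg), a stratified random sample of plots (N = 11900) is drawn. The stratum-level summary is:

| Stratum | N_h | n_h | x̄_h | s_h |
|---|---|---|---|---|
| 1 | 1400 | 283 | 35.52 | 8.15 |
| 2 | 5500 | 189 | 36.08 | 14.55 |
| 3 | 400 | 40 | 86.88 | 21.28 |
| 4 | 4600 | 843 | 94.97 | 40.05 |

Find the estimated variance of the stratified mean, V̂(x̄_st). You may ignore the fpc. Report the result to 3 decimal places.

V̂(x̄_st) = Σ W_h² s_h²/n_h, with W_h = N_h/N and N = 11900:
  stratum 1: (1400/11900)²·8.15²/283 = 0.00324856
  stratum 2: (5500/11900)²·14.55²/189 = 0.239274
  stratum 3: (400/11900)²·21.28²/40 = 0.0127911
  stratum 4: (4600/11900)²·40.05²/843 = 0.284315
V̂(x̄_st) = 0.539628

V̂(x̄_st) ≈ 0.540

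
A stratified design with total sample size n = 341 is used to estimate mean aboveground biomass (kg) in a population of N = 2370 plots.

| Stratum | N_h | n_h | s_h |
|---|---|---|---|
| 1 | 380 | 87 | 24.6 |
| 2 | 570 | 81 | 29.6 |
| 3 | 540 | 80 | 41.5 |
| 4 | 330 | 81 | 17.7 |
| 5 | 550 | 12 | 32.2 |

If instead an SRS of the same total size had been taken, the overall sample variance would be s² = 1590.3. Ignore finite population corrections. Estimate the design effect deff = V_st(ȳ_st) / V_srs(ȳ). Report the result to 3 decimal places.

deff ≈ 1.426

V̂(ȳ_st) = Σ W_h² s_h²/n_h, with W_h = N_h/N and N = 2370:
  stratum 1: (380/2370)²·24.6²/87 = 0.178822
  stratum 2: (570/2370)²·29.6²/81 = 0.625679
  stratum 3: (540/2370)²·41.5²/80 = 1.11763
  stratum 4: (330/2370)²·17.7²/81 = 0.0749882
  stratum 5: (550/2370)²·32.2²/12 = 4.65328
V_st = 6.6504
V_srs = s²/n = 1590.3/341 = 4.66364
deff = V_st / V_srs = 6.6504/4.66364 = 1.4260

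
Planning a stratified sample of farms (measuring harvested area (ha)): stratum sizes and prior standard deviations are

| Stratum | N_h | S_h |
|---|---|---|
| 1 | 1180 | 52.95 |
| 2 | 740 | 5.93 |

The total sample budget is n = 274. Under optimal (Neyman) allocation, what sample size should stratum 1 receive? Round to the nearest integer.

256

Neyman allocation: n_h = n · N_h S_h / Σ N_i S_i, with n = 274.
  stratum 1: N_h·S_h = 1180·52.95 = 62481.00
  stratum 2: N_h·S_h = 740·5.93 = 4388.20
Σ N_h S_h = 66869.20
n for stratum 1 = 274·62481.00/66869.20 = 256.019 → 256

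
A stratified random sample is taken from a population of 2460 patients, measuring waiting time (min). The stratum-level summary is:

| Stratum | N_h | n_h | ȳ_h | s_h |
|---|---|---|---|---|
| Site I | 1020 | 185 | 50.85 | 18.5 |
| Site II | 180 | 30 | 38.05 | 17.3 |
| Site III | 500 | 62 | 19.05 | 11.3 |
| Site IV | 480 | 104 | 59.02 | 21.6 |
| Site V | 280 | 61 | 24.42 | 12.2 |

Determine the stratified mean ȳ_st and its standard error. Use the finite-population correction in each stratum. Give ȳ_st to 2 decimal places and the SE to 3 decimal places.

ȳ_st ≈ 42.04, SE ≈ 0.733

ȳ_st = Σ W_h ȳ_h = (1020·50.85 + 180·38.05 + 500·19.05 + 480·59.02 + 280·24.42)/2460 = 42.03585
V̂(ȳ_st) = Σ W_h² (1 − n_h/N_h) s_h²/n_h, with W_h = N_h/N and N = 2460:
  stratum Site I: (1020/2460)²·(1 − 185/1020)·18.5²/185 = 0.260368
  stratum Site II: (180/2460)²·(1 − 30/180)·17.3²/30 = 0.0445107
  stratum Site III: (500/2460)²·(1 − 62/500)·11.3²/62 = 0.0745314
  stratum Site IV: (480/2460)²·(1 − 104/480)·21.6²/104 = 0.133793
  stratum Site V: (280/2460)²·(1 − 61/280)·12.2²/61 = 0.0247242
V̂(ȳ_st) = 0.537927
SE(ȳ_st) = √0.537927 = 0.733435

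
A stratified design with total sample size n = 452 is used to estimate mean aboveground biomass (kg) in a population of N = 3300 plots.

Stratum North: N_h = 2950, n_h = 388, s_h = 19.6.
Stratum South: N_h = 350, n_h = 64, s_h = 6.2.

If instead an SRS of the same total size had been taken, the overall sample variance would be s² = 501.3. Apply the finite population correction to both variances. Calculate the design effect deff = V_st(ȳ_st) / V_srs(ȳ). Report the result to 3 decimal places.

V̂(ȳ_st) = Σ W_h² (1 − n_h/N_h) s_h²/n_h, with W_h = N_h/N and N = 3300:
  stratum North: (2950/3300)²·(1 − 388/2950)·19.6²/388 = 0.687153
  stratum South: (350/3300)²·(1 − 64/350)·6.2²/64 = 0.0055209
V_st = 0.692674
V_srs = (1 − 452/3300)·501.3/452 = 0.957162
deff = V_st / V_srs = 0.692674/0.957162 = 0.7237

deff ≈ 0.724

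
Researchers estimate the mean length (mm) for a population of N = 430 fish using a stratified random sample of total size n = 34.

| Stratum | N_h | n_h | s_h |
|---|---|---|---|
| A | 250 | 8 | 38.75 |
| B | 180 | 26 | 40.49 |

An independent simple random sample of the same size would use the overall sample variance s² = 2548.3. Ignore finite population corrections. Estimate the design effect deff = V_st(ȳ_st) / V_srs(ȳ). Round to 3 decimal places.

V̂(ȳ_st) = Σ W_h² s_h²/n_h, with W_h = N_h/N and N = 430:
  stratum A: (250/430)²·38.75²/8 = 63.4449
  stratum B: (180/430)²·40.49²/26 = 11.0492
V_st = 74.4941
V_srs = s²/n = 2548.3/34 = 74.95
deff = V_st / V_srs = 74.4941/74.95 = 0.9939

deff ≈ 0.994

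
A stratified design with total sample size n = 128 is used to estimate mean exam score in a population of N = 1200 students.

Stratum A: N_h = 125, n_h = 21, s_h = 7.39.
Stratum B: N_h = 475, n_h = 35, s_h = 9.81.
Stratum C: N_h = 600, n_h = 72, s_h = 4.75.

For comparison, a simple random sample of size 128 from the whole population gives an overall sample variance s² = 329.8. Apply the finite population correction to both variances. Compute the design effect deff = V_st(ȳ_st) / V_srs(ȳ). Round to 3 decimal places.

deff ≈ 0.214

V̂(ȳ_st) = Σ W_h² (1 − n_h/N_h) s_h²/n_h, with W_h = N_h/N and N = 1200:
  stratum A: (125/1200)²·(1 − 21/125)·7.39²/21 = 0.0234774
  stratum B: (475/1200)²·(1 − 35/475)·9.81²/35 = 0.399074
  stratum C: (600/1200)²·(1 − 72/600)·4.75²/72 = 0.068941
V_st = 0.491493
V_srs = (1 − 128/1200)·329.8/128 = 2.30173
deff = V_st / V_srs = 0.491493/2.30173 = 0.2135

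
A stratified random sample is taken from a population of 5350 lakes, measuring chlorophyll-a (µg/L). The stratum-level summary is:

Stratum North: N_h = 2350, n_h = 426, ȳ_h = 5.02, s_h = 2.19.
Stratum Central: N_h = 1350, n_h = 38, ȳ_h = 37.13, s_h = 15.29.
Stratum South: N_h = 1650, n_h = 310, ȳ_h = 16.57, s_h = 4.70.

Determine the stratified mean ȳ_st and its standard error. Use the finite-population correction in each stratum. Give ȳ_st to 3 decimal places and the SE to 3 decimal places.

ȳ_st = Σ W_h ȳ_h = (2350·5.02 + 1350·37.13 + 1650·16.57)/5350 = 16.68467
V̂(ȳ_st) = Σ W_h² (1 − n_h/N_h) s_h²/n_h, with W_h = N_h/N and N = 5350:
  stratum North: (2350/5350)²·(1 − 426/2350)·2.19²/426 = 0.00177846
  stratum Central: (1350/5350)²·(1 − 38/1350)·15.29²/38 = 0.380707
  stratum South: (1650/5350)²·(1 − 310/1650)·4.70²/310 = 0.00550447
V̂(ȳ_st) = 0.38799
SE(ȳ_st) = √0.38799 = 0.622889

ȳ_st ≈ 16.685, SE ≈ 0.623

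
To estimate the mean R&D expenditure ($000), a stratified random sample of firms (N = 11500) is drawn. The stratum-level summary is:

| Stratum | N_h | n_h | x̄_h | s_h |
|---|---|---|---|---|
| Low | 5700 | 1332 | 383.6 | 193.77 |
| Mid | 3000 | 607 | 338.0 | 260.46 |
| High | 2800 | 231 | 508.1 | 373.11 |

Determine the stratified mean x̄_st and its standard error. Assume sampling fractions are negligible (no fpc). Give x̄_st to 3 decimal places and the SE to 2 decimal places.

x̄_st ≈ 402.017, SE ≈ 7.09

x̄_st = Σ W_h x̄_h = (5700·383.6 + 3000·338.0 + 2800·508.1)/11500 = 402.01739
V̂(x̄_st) = Σ W_h² s_h²/n_h, with W_h = N_h/N and N = 11500:
  stratum Low: (5700/11500)²·193.77²/1332 = 6.92505
  stratum Mid: (3000/11500)²·260.46²/607 = 7.60572
  stratum High: (2800/11500)²·373.11²/231 = 35.7258
V̂(x̄_st) = 50.2566
SE(x̄_st) = √50.2566 = 7.08919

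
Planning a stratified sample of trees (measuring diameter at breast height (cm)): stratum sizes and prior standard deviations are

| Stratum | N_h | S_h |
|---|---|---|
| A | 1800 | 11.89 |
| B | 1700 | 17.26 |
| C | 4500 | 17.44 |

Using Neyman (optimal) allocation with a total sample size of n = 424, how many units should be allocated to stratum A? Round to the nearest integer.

70

Neyman allocation: n_h = n · N_h S_h / Σ N_i S_i, with n = 424.
  stratum A: N_h·S_h = 1800·11.89 = 21402.00
  stratum B: N_h·S_h = 1700·17.26 = 29342.00
  stratum C: N_h·S_h = 4500·17.44 = 78480.00
Σ N_h S_h = 129224.00
n for stratum A = 424·21402.00/129224.00 = 70.223 → 70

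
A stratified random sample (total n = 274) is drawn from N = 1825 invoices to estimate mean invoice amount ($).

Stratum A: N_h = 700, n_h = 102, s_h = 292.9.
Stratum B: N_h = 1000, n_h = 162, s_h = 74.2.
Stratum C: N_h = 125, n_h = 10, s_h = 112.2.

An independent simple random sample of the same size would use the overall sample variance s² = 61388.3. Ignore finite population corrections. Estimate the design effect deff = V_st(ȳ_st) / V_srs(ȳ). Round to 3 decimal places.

deff ≈ 0.624

V̂(ȳ_st) = Σ W_h² s_h²/n_h, with W_h = N_h/N and N = 1825:
  stratum A: (700/1825)²·292.9²/102 = 123.74
  stratum B: (1000/1825)²·74.2²/162 = 10.2039
  stratum C: (125/1825)²·112.2²/10 = 5.90582
V_st = 139.849
V_srs = s²/n = 61388.3/274 = 224.045
deff = V_st / V_srs = 139.849/224.045 = 0.6242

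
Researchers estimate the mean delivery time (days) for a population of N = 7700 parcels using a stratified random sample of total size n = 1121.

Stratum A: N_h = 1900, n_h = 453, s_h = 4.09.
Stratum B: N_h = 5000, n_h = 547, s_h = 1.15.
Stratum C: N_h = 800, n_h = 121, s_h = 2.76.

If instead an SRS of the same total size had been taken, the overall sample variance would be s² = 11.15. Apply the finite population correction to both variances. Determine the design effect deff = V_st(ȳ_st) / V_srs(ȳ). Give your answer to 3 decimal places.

V̂(ȳ_st) = Σ W_h² (1 − n_h/N_h) s_h²/n_h, with W_h = N_h/N and N = 7700:
  stratum A: (1900/7700)²·(1 − 453/1900)·4.09²/453 = 0.00171234
  stratum B: (5000/7700)²·(1 − 547/5000)·1.15²/547 = 0.000907924
  stratum C: (800/7700)²·(1 − 121/800)·2.76²/121 = 0.000576781
V_st = 0.00319704
V_srs = (1 − 1121/7700)·11.15/1121 = 0.00849842
deff = V_st / V_srs = 0.00319704/0.00849842 = 0.3762

deff ≈ 0.376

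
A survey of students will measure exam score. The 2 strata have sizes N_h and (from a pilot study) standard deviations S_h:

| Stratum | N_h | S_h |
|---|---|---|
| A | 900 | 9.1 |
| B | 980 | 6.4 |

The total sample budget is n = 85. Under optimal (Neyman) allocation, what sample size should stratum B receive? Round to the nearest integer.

Neyman allocation: n_h = n · N_h S_h / Σ N_i S_i, with n = 85.
  stratum A: N_h·S_h = 900·9.1 = 8190.00
  stratum B: N_h·S_h = 980·6.4 = 6272.00
Σ N_h S_h = 14462.00
n for stratum B = 85·6272.00/14462.00 = 36.864 → 37

37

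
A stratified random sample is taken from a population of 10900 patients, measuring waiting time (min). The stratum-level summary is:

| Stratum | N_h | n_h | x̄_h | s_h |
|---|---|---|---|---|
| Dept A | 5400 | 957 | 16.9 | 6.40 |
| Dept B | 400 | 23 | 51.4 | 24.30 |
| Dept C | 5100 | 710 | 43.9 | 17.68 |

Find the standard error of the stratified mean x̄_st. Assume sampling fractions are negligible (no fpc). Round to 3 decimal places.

SE(x̄_st) ≈ 0.376

V̂(x̄_st) = Σ W_h² s_h²/n_h, with W_h = N_h/N and N = 10900:
  stratum Dept A: (5400/10900)²·6.40²/957 = 0.0105047
  stratum Dept B: (400/10900)²·24.30²/23 = 0.0345742
  stratum Dept C: (5100/10900)²·17.68²/710 = 0.0963815
V̂(x̄_st) = 0.14146
SE(x̄_st) = √0.14146 = 0.376112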